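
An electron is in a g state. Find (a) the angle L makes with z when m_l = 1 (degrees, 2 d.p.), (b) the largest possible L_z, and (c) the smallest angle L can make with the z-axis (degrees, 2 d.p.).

A g state has l = 4.
For m_l = 1: cos θ = 1/√20, θ ≈ 77.08°.
L_z,max = lℏ = 4ℏ.
cos θ_min = 4/√20, so θ_min ≈ 26.57°.

θ(m_l=1) ≈ 77.08°; L_z,max = 4ℏ; θ_min ≈ 26.57°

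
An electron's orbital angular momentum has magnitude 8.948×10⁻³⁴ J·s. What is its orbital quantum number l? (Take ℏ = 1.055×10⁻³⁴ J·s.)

Dividing by ℏ: |L|/ℏ ≈ 8.482.
l(l+1) ≈ 8.482² ≈ 71.94, so l = 8.

l = 8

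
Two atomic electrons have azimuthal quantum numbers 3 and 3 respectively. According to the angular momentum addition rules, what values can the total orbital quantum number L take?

L = 0, 1, 2, 3, 4, 5, 6

Angular momentum addition gives L = |l₁ − l₂|, …, l₁ + l₂.
Allowed values: L = 0, 1, 2, 3, 4, 5, 6.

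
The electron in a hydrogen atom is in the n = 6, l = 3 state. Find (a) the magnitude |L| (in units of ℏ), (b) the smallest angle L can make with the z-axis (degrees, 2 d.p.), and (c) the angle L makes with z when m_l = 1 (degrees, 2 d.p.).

|L| = 2√3 ℏ ≈ 3.464ℏ; θ_min ≈ 30.00°; θ(m_l=1) ≈ 73.22°

|L| = ℏ√(3·4) = 2√3 ℏ ≈ 3.464ℏ.
cos θ_min = 3/√12, so θ_min ≈ 30.00°.
For m_l = 1: cos θ = 1/√12, θ ≈ 73.22°.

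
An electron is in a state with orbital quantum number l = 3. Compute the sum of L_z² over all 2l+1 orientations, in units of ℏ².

m_l ∈ {-3, -2, -1, 0, 1, 2, 3}.
Summing m² from −3 to 3: Σ m_l² = 28.

Σ(L_z)² = 28 ℏ²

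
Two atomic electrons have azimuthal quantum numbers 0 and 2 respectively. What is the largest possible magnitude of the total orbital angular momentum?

|L_tot|_max = √6 ℏ ≈ 2.449ℏ

By the triangle rule, |l₁ − l₂| ≤ L ≤ l₁ + l₂.
Allowed values: L = 2.
The largest magnitude corresponds to L = 2: |L_tot| = ℏ√(2·3) = √6 ℏ.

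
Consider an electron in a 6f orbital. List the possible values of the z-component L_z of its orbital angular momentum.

L_z ∈ {−3ℏ, −2ℏ, −ℏ, 0, ℏ, 2ℏ, 3ℏ}

6f means n = 6, l = 3.
L_z = m_l ℏ with m_l ranging from −l to +l in integer steps.
For l = 3: m_l ∈ {-3, -2, -1, 0, 1, 2, 3}.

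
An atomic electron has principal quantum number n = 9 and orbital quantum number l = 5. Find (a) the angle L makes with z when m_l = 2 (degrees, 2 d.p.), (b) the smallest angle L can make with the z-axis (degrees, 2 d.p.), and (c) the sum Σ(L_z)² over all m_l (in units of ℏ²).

θ(m_l=2) ≈ 68.58°; θ_min ≈ 24.09°; Σ(L_z)² = 110 ℏ²

For m_l = 2: cos θ = 2/√30, θ ≈ 68.58°.
cos θ_min = 5/√30, so θ_min ≈ 24.09°.
Σ m_l² = 110, so Σ(L_z)² = 110 ℏ².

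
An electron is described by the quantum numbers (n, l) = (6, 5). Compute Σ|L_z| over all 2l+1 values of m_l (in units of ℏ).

Σ|L_z| = 30 ℏ

m_l runs from −5 to 5, i.e. {-5, -4, -3, -2, -1, 0, 1, 2, 3, 4, 5}.
Σ|m_l| = 2·5(5+1)/2 = 30.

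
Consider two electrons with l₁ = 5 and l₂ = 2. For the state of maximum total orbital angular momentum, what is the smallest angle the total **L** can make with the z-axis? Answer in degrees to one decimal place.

By the triangle rule, |l₁ − l₂| ≤ L ≤ l₁ + l₂.
Allowed values: L = 3, 4, 5, 6, 7.
The maximum is L = 7, with |L_tot| = ℏ√(7·8) = 2√14 ℏ.
The minimum angle with z is arccos(7/√56) ≈ 20.7°.

θ_min ≈ 20.7°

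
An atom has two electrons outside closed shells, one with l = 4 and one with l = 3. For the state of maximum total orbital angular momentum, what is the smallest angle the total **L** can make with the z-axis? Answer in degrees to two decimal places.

θ_min ≈ 20.70°

L runs from |4 − 3| = 1 to 4 + 3 = 7.
L ∈ {1, 2, 3, 4, 5, 6, 7}.
The maximum is L = 7, with |L_tot| = ℏ√(7·8) = 2√14 ℏ.
The minimum angle with z is arccos(7/√56) ≈ 20.70°.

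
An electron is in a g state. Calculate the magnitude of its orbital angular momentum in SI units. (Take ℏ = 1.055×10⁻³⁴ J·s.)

|L| = 4.718×10⁻³⁴ J·s

A g state has l = 4.
|L| = ℏ√(l(l+1)) = ℏ√(4·5) = 2√5 ℏ
Numerically, |L| = 4.472 × (1.055×10⁻³⁴ J·s) = 4.718×10⁻³⁴ J·s.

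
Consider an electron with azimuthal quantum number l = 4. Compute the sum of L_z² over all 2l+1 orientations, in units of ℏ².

Σ(L_z)² = 60 ℏ²

m_l runs from −4 to 4, i.e. {-4, -3, -2, -1, 0, 1, 2, 3, 4}.
Summing m² from −4 to 4: Σ m_l² = 60.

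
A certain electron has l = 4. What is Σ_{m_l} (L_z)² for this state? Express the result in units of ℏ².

m_l runs from −4 to 4, i.e. {-4, -3, -2, -1, 0, 1, 2, 3, 4}.
Σ m_l² = 2·(1 + 4 + 9 + 16) = 60.

Σ(L_z)² = 60 ℏ²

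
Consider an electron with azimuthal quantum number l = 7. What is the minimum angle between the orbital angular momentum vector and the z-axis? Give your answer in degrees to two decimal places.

θ_min ≈ 20.70°

|L| = ℏ√(l(l+1)) = 2√14 ℏ.
The smallest angle corresponds to the largest L_z, i.e. m_l = l = 7, giving L_z = 7ℏ.
cos θ_min = 7/√56, so θ_min ≈ 20.70°.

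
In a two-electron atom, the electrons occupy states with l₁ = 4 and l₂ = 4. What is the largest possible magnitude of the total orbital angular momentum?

The total orbital quantum number L ranges from |l₁ − l₂| to l₁ + l₂ in integer steps.
So L can be 0, 1, 2, 3, 4, 5, 6, 7, 8.
The largest magnitude corresponds to L = 8: |L_tot| = ℏ√(8·9) = 6√2 ℏ.

|L_tot|_max = 6√2 ℏ ≈ 8.485ℏ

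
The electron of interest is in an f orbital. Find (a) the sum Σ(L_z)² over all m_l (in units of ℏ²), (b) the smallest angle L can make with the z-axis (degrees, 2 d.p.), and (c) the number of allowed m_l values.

Σ(L_z)² = 28 ℏ²; θ_min ≈ 30.00°; 7 values

For an f orbital, l = 3.
Σ m_l² = 28, so Σ(L_z)² = 28 ℏ².
cos θ_min = 3/√12, so θ_min ≈ 30.00°.
There are 2l+1 = 7 values of m_l.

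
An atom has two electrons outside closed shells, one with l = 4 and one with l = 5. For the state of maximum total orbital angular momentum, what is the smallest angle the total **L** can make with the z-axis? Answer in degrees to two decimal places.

Angular momentum addition gives L = |l₁ − l₂|, …, l₁ + l₂.
Allowed values: L = 1, 2, 3, 4, 5, 6, 7, 8, 9.
The maximum is L = 9, with |L_tot| = ℏ√(9·10) = 3√10 ℏ.
The minimum angle with z is arccos(9/√90) ≈ 18.43°.

θ_min ≈ 18.43°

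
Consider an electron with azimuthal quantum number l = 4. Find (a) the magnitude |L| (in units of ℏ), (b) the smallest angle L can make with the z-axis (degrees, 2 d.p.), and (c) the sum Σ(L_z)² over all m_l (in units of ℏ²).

|L| = ℏ√(4·5) = 2√5 ℏ ≈ 4.472ℏ.
cos θ_min = 4/√20, so θ_min ≈ 26.57°.
Σ m_l² = 60, so Σ(L_z)² = 60 ℏ².

|L| = 2√5 ℏ ≈ 4.472ℏ; θ_min ≈ 26.57°; Σ(L_z)² = 60 ℏ²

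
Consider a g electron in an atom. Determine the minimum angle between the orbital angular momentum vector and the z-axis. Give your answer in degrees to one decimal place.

θ_min ≈ 26.6°

A g state has l = 4.
|L| = ℏ√(l(l+1)) = 2√5 ℏ.
The smallest angle corresponds to the largest L_z, i.e. m_l = l = 4, giving L_z = 4ℏ.
cos θ_min = 4/√20, so θ_min ≈ 26.6°.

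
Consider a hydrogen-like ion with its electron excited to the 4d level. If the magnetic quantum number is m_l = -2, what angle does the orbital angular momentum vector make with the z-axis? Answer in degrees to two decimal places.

θ ≈ 144.74°

The 4d level has l = 2.
|L|² = l(l+1)ℏ² = 6ℏ², so |L| = √6 ℏ.
L_z = m_l ℏ = −2ℏ.
cos θ = L_z/|L| = -2/√6, so θ ≈ 144.74°.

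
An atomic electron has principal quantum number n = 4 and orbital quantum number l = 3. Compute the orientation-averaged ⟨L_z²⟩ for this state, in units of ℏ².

⟨L_z²⟩ = 4 ℏ²

m_l ∈ {-3, -2, -1, 0, 1, 2, 3}.
Average of L_z² over 7 states: 28/7 ℏ² = 4 ℏ².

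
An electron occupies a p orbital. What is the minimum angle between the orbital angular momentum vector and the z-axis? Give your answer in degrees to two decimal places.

θ_min ≈ 45.00°

A p state has l = 1.
|L|² = l(l+1)ℏ² = 2ℏ², so |L| = √2 ℏ.
The smallest angle corresponds to the largest L_z, i.e. m_l = l = 1, giving L_z = 1ℏ.
cos θ_min = 1/√2, so θ_min ≈ 45.00°.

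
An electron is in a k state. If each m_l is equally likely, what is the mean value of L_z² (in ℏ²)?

A k state has l = 7.
m_l runs from −7 to 7, i.e. {-7, -6, -5, -4, -3, -2, -1, 0, 1, 2, 3, 4, 5, 6, 7}.
⟨L_z²⟩ = ℏ²·(Σ m_l²)/(2l+1) = ℏ²·280/15 = 18.67ℏ².

⟨L_z²⟩ = 18.67 ℏ²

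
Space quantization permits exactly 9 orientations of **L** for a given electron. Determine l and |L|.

2l + 1 = 9 ⇒ l = 4.
Then |L| = √(l(l+1)) ℏ = 2√5 ℏ.

l = 4, |L| = 2√5 ℏ ≈ 4.472ℏ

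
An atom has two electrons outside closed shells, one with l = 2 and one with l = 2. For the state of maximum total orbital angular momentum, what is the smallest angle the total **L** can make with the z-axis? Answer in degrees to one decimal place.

θ_min ≈ 26.6°

L runs from |2 − 2| = 0 to 2 + 2 = 4.
Allowed values: L = 0, 1, 2, 3, 4.
The maximum is L = 4, with |L_tot| = ℏ√(4·5) = 2√5 ℏ.
The minimum angle with z is arccos(4/√20) ≈ 26.6°.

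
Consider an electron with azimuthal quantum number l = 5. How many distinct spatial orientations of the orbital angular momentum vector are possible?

11

The number of m_l values is 2l + 1 = 2·5 + 1 = 11.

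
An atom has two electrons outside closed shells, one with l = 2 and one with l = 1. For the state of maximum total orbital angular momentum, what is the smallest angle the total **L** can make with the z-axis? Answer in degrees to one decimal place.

L runs from |2 − 1| = 1 to 2 + 1 = 3.
Allowed values: L = 1, 2, 3.
The maximum is L = 3, with |L_tot| = ℏ√(3·4) = 2√3 ℏ.
The minimum angle with z is arccos(3/√12) ≈ 30.0°.

θ_min ≈ 30.0°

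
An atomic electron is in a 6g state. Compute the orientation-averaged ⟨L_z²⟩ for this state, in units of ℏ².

For 6g, l = 4.
m_l ∈ {-4, -3, -2, -1, 0, 1, 2, 3, 4}.
Average of L_z² over 9 states: 60/9 ℏ² = 6.667 ℏ².

⟨L_z²⟩ = 6.667 ℏ²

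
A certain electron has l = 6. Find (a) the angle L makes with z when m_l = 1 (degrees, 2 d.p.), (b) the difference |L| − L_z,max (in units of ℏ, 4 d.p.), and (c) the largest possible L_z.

θ(m_l=1) ≈ 81.12°; |L|−L_z,max ≈ 0.4807ℏ; L_z,max = 6ℏ

For m_l = 1: cos θ = 1/√42, θ ≈ 81.12°.
|L| − L_z,max = (√42 − 6)ℏ ≈ 0.4807ℏ.
L_z,max = lℏ = 6ℏ.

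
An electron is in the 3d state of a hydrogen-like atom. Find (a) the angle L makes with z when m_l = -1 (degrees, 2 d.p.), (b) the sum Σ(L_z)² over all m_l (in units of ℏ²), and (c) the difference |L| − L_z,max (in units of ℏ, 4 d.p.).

θ(m_l=-1) ≈ 114.09°; Σ(L_z)² = 10 ℏ²; |L|−L_z,max ≈ 0.4495ℏ

For 3d, l = 2.
For m_l = -1: cos θ = -1/√6, θ ≈ 114.09°.
Σ m_l² = 10, so Σ(L_z)² = 10 ℏ².
|L| − L_z,max = (√6 − 2)ℏ ≈ 0.4495ℏ.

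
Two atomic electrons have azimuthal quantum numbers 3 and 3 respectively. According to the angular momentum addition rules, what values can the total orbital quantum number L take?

L = 0, 1, 2, 3, 4, 5, 6

L runs from |3 − 3| = 0 to 3 + 3 = 6.
So L can be 0, 1, 2, 3, 4, 5, 6.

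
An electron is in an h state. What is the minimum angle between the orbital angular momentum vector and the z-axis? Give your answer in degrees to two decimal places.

For an h orbital, l = 5.
|L| = √(l(l+1)) ℏ = √30 ℏ.
The smallest angle corresponds to the largest L_z, i.e. m_l = l = 5, giving L_z = 5ℏ.
cos θ_min = 5/√30, so θ_min ≈ 24.09°.

θ_min ≈ 24.09°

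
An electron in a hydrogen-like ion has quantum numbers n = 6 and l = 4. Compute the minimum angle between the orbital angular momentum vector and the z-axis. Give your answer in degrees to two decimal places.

θ_min ≈ 26.57°

|L| = ℏ√(l(l+1)) = 2√5 ℏ.
The smallest angle corresponds to the largest L_z, i.e. m_l = l = 4, giving L_z = 4ℏ.
cos θ_min = 4/√20, so θ_min ≈ 26.57°.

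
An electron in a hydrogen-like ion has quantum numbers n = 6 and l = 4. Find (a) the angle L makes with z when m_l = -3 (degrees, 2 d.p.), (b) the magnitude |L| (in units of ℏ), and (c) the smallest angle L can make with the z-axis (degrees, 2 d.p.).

For m_l = -3: cos θ = -3/√20, θ ≈ 132.13°.
|L| = ℏ√(4·5) = 2√5 ℏ ≈ 4.472ℏ.
cos θ_min = 4/√20, so θ_min ≈ 26.57°.

θ(m_l=-3) ≈ 132.13°; |L| = 2√5 ℏ ≈ 4.472ℏ; θ_min ≈ 26.57°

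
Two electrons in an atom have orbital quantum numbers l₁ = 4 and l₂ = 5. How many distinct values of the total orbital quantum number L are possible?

9

By the triangle rule, |l₁ − l₂| ≤ L ≤ l₁ + l₂.
L ∈ {1, 2, 3, 4, 5, 6, 7, 8, 9}.
That is 9 values.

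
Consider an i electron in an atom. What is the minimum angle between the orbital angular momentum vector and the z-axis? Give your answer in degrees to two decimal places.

For an i orbital, l = 6.
|L|² = l(l+1)ℏ² = 42ℏ², so |L| = √42 ℏ.
The smallest angle corresponds to the largest L_z, i.e. m_l = l = 6, giving L_z = 6ℏ.
cos θ_min = 6/√42, so θ_min ≈ 22.21°.

θ_min ≈ 22.21°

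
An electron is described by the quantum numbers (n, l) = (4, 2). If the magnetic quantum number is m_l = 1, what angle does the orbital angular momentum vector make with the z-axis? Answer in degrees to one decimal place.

|L| = ℏ√(l(l+1)) = √6 ℏ.
L_z = m_l ℏ = 1ℏ.
cos θ = L_z/|L| = 1/√6, so θ ≈ 65.9°.

θ ≈ 65.9°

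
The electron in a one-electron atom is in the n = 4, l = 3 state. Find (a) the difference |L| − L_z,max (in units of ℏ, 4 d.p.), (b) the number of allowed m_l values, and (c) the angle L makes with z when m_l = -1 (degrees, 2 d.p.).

|L|−L_z,max ≈ 0.4641ℏ; 7 values; θ(m_l=-1) ≈ 106.78°

|L| − L_z,max = (2√3 − 3)ℏ ≈ 0.4641ℏ.
There are 2l+1 = 7 values of m_l.
For m_l = -1: cos θ = -1/√12, θ ≈ 106.78°.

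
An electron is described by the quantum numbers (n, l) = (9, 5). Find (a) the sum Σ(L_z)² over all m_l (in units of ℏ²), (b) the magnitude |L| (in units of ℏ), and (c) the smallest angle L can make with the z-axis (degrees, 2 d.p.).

Σ(L_z)² = 110 ℏ²; |L| = √30 ℏ ≈ 5.477ℏ; θ_min ≈ 24.09°

Σ m_l² = 110, so Σ(L_z)² = 110 ℏ².
|L| = ℏ√(5·6) = √30 ℏ ≈ 5.477ℏ.
cos θ_min = 5/√30, so θ_min ≈ 24.09°.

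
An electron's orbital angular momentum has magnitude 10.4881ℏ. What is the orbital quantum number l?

Since |L|² = l(l+1)ℏ², l(l+1) = 110.
Solving: l = 10.

l = 10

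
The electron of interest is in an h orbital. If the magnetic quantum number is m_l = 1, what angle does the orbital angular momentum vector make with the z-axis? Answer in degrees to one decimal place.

θ ≈ 79.5°

For an h orbital, l = 5.
|L|² = l(l+1)ℏ² = 30ℏ², so |L| = √30 ℏ.
L_z = m_l ℏ = 1ℏ.
cos θ = L_z/|L| = 1/√30, so θ ≈ 79.5°.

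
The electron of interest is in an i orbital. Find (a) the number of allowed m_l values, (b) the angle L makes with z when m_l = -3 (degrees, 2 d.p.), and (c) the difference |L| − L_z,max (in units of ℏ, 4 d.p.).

13 values; θ(m_l=-3) ≈ 117.58°; |L|−L_z,max ≈ 0.4807ℏ

An i state has l = 6.
There are 2l+1 = 13 values of m_l.
For m_l = -3: cos θ = -3/√42, θ ≈ 117.58°.
|L| − L_z,max = (√42 − 6)ℏ ≈ 0.4807ℏ.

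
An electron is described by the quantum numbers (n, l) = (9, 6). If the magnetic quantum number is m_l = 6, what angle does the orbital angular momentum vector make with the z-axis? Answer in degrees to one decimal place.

|L| = ℏ√(l(l+1)) = √42 ℏ.
L_z = m_l ℏ = 6ℏ.
cos θ = L_z/|L| = 6/√42, so θ ≈ 22.2°.

θ ≈ 22.2°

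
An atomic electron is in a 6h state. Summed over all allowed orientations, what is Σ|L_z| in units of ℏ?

Σ|L_z| = 30 ℏ

6h means n = 6, l = 5.
m_l runs from −5 to 5, i.e. {-5, -4, -3, -2, -1, 0, 1, 2, 3, 4, 5}.
Σ|m_l| = 2(1+2+…+5) = 30.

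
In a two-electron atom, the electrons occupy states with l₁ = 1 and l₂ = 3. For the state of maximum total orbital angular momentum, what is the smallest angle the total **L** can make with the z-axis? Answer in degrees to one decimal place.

L runs from |1 − 3| = 2 to 1 + 3 = 4.
So L can be 2, 3, 4.
The maximum is L = 4, with |L_tot| = ℏ√(4·5) = 2√5 ℏ.
The minimum angle with z is arccos(4/√20) ≈ 26.6°.

θ_min ≈ 26.6°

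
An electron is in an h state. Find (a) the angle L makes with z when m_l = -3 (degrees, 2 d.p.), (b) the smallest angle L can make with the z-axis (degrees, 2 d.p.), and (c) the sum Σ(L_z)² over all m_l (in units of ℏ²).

θ(m_l=-3) ≈ 123.21°; θ_min ≈ 24.09°; Σ(L_z)² = 110 ℏ²

The letter h corresponds to l = 5.
For m_l = -3: cos θ = -3/√30, θ ≈ 123.21°.
cos θ_min = 5/√30, so θ_min ≈ 24.09°.
Σ m_l² = 110, so Σ(L_z)² = 110 ℏ².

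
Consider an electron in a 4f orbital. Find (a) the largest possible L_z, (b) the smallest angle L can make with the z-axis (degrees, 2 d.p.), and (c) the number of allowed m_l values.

L_z,max = 3ℏ; θ_min ≈ 30.00°; 7 values

The 4f subshell has l = 3.
L_z,max = lℏ = 3ℏ.
cos θ_min = 3/√12, so θ_min ≈ 30.00°.
There are 2l+1 = 7 values of m_l.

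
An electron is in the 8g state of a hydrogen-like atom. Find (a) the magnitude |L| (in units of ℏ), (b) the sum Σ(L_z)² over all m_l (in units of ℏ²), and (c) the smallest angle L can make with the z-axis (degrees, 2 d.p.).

|L| = 2√5 ℏ ≈ 4.472ℏ; Σ(L_z)² = 60 ℏ²; θ_min ≈ 26.57°

The 8g subshell has l = 4.
|L| = ℏ√(4·5) = 2√5 ℏ ≈ 4.472ℏ.
Σ m_l² = 60, so Σ(L_z)² = 60 ℏ².
cos θ_min = 4/√20, so θ_min ≈ 26.57°.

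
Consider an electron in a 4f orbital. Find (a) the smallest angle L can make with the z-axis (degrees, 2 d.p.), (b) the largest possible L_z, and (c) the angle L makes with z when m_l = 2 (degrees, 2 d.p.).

The 4f subshell has l = 3.
cos θ_min = 3/√12, so θ_min ≈ 30.00°.
L_z,max = lℏ = 3ℏ.
For m_l = 2: cos θ = 2/√12, θ ≈ 54.74°.

θ_min ≈ 30.00°; L_z,max = 3ℏ; θ(m_l=2) ≈ 54.74°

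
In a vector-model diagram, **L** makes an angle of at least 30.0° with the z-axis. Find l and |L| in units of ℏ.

l = 3, |L| = 2√3 ℏ ≈ 3.464ℏ

At minimum angle, m_l = l, so cos θ = l/√(l(l+1)); cos²θ = l/(l+1) = 0.7500.
Solving: l = 3.
Then |L| = ℏ√(3·4) = 2√3 ℏ.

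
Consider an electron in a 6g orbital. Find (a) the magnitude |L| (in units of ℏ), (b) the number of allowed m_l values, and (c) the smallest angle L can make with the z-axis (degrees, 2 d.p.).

|L| = 2√5 ℏ ≈ 4.472ℏ; 9 values; θ_min ≈ 26.57°

The 6g subshell has l = 4.
|L| = ℏ√(4·5) = 2√5 ℏ ≈ 4.472ℏ.
There are 2l+1 = 9 values of m_l.
cos θ_min = 4/√20, so θ_min ≈ 26.57°.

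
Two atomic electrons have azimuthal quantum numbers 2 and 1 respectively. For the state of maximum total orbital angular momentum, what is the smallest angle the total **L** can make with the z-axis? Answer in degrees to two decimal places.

θ_min ≈ 30.00°

The total orbital quantum number L ranges from |l₁ − l₂| to l₁ + l₂ in integer steps.
So L can be 1, 2, 3.
The maximum is L = 3, with |L_tot| = ℏ√(3·4) = 2√3 ℏ.
The minimum angle with z is arccos(3/√12) ≈ 30.00°.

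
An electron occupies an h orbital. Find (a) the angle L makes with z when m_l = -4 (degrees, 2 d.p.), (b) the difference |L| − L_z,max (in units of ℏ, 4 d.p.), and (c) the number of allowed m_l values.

θ(m_l=-4) ≈ 136.91°; |L|−L_z,max ≈ 0.4772ℏ; 11 values

For an h orbital, l = 5.
For m_l = -4: cos θ = -4/√30, θ ≈ 136.91°.
|L| − L_z,max = (√30 − 5)ℏ ≈ 0.4772ℏ.
There are 2l+1 = 11 values of m_l.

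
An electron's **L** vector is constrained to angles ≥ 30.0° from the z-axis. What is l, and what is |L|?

cos²θ_min = l/(l+1) = 0.7500.
l = cos²θ/sin²θ ≈ 3.
Then |L| = ℏ√(3·4) = 2√3 ℏ.

l = 3, |L| = 2√3 ℏ ≈ 3.464ℏ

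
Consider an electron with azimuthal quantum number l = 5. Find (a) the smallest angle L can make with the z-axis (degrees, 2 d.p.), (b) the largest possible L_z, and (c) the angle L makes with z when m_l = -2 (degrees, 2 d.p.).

θ_min ≈ 24.09°; L_z,max = 5ℏ; θ(m_l=-2) ≈ 111.42°

cos θ_min = 5/√30, so θ_min ≈ 24.09°.
L_z,max = lℏ = 5ℏ.
For m_l = -2: cos θ = -2/√30, θ ≈ 111.42°.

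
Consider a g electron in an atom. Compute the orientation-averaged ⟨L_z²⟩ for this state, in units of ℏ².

⟨L_z²⟩ = 6.667 ℏ²

For a g orbital, l = 4.
m_l runs from −4 to 4, i.e. {-4, -3, -2, -1, 0, 1, 2, 3, 4}.
⟨L_z²⟩ = ℏ²·(Σ m_l²)/(2l+1) = ℏ²·60/9 = 6.667ℏ².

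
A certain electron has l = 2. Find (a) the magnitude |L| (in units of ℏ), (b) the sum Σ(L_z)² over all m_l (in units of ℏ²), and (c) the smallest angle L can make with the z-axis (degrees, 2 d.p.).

|L| = ℏ√(2·3) = √6 ℏ ≈ 2.449ℏ.
Σ m_l² = 10, so Σ(L_z)² = 10 ℏ².
cos θ_min = 2/√6, so θ_min ≈ 35.26°.

|L| = √6 ℏ ≈ 2.449ℏ; Σ(L_z)² = 10 ℏ²; θ_min ≈ 35.26°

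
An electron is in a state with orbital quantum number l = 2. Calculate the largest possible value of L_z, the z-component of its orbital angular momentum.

L_z,max = 2ℏ

L_z = m_l ℏ with m_l ∈ {−2, …, 2}; the maximum is m_l = 2.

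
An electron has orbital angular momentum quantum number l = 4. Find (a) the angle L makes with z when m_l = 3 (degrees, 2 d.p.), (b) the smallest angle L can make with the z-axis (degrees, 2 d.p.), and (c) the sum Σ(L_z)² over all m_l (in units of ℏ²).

θ(m_l=3) ≈ 47.87°; θ_min ≈ 26.57°; Σ(L_z)² = 60 ℏ²

For m_l = 3: cos θ = 3/√20, θ ≈ 47.87°.
cos θ_min = 4/√20, so θ_min ≈ 26.57°.
Σ m_l² = 60, so Σ(L_z)² = 60 ℏ².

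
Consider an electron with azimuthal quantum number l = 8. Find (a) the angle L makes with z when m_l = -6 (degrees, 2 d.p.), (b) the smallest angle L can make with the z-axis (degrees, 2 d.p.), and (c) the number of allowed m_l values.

θ(m_l=-6) ≈ 135.00°; θ_min ≈ 19.47°; 17 values

For m_l = -6: cos θ = -6/√72, θ ≈ 135.00°.
cos θ_min = 8/√72, so θ_min ≈ 19.47°.
There are 2l+1 = 17 values of m_l.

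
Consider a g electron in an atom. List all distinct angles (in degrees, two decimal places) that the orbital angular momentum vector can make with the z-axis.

θ ∈ {26.57°, 47.87°, 63.43°, 77.08°, 90.00°, 102.92°, 116.57°, 132.13°, 153.43°}

A g state has l = 4.
|L| = ℏ√(l(l+1)) = 2√5 ℏ.
cos θ = m_l/√20 for each m_l ∈ {-4, -3, -2, -1, 0, 1, 2, 3, 4}.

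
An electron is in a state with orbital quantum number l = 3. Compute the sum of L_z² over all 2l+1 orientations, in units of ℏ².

m_l runs from −3 to 3, i.e. {-3, -2, -1, 0, 1, 2, 3}.
Summing m² from −3 to 3: Σ m_l² = 28.

Σ(L_z)² = 28 ℏ²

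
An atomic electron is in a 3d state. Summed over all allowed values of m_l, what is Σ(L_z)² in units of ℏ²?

Σ(L_z)² = 10 ℏ²

The 3d subshell has l = 2.
m_l ∈ {-2, -1, 0, 1, 2}.
Σ m_l² = 2·(1 + 4) = 10.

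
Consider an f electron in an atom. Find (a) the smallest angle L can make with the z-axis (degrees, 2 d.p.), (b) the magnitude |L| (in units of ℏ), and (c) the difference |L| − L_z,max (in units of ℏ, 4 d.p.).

For an f orbital, l = 3.
cos θ_min = 3/√12, so θ_min ≈ 30.00°.
|L| = ℏ√(3·4) = 2√3 ℏ ≈ 3.464ℏ.
|L| − L_z,max = (2√3 − 3)ℏ ≈ 0.4641ℏ.

θ_min ≈ 30.00°; |L| = 2√3 ℏ ≈ 3.464ℏ; |L|−L_z,max ≈ 0.4641ℏ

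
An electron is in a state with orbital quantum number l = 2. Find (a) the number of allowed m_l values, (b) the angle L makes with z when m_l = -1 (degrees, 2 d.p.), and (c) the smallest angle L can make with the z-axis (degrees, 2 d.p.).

5 values; θ(m_l=-1) ≈ 114.09°; θ_min ≈ 35.26°

There are 2l+1 = 5 values of m_l.
For m_l = -1: cos θ = -1/√6, θ ≈ 114.09°.
cos θ_min = 2/√6, so θ_min ≈ 35.26°.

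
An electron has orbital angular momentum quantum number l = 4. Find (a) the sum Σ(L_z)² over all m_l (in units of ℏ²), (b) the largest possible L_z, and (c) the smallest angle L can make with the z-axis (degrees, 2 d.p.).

Σ(L_z)² = 60 ℏ²; L_z,max = 4ℏ; θ_min ≈ 26.57°

Σ m_l² = 60, so Σ(L_z)² = 60 ℏ².
L_z,max = lℏ = 4ℏ.
cos θ_min = 4/√20, so θ_min ≈ 26.57°.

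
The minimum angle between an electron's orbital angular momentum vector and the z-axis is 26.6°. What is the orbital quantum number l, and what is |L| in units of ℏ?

l = 4, |L| = 2√5 ℏ ≈ 4.472ℏ

At minimum angle, m_l = l, so cos θ = l/√(l(l+1)); cos²θ = l/(l+1) = 0.7995.
Thus l = 0.7995/(1 − 0.7995) ≈ 4.
Then |L| = ℏ√(4·5) = 2√5 ℏ.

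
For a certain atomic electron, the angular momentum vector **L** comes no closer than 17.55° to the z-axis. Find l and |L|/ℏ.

l = 10, |L| = √110 ℏ ≈ 10.488ℏ

At minimum angle, m_l = l, so cos θ = l/√(l(l+1)); cos²θ = l/(l+1) = 0.9091.
Solving: l = 10.
Then |L| = ℏ√(10·11) = √110 ℏ.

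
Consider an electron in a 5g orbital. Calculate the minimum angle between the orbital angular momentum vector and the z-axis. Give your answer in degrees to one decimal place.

5g means n = 5, l = 4.
|L|² = l(l+1)ℏ² = 20ℏ², so |L| = 2√5 ℏ.
The smallest angle corresponds to the largest L_z, i.e. m_l = l = 4, giving L_z = 4ℏ.
cos θ_min = 4/√20, so θ_min ≈ 26.6°.

θ_min ≈ 26.6°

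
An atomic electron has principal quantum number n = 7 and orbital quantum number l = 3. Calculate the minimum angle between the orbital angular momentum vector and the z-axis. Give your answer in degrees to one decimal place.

θ_min ≈ 30.0°

|L|² = l(l+1)ℏ² = 12ℏ², so |L| = 2√3 ℏ.
The smallest angle corresponds to the largest L_z, i.e. m_l = l = 3, giving L_z = 3ℏ.
cos θ_min = 3/√12, so θ_min ≈ 30.0°.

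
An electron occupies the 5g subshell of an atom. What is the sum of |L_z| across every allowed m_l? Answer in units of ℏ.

For 5g, l = 4.
m_l ∈ {-4, -3, -2, -1, 0, 1, 2, 3, 4}.
Σ|m_l| = l(l+1) = 20.

Σ|L_z| = 20 ℏ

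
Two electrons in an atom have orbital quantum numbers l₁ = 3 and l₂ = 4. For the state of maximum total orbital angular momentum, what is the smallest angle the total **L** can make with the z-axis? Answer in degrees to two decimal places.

By the triangle rule, |l₁ − l₂| ≤ L ≤ l₁ + l₂.
L ∈ {1, 2, 3, 4, 5, 6, 7}.
The maximum is L = 7, with |L_tot| = ℏ√(7·8) = 2√14 ℏ.
The minimum angle with z is arccos(7/√56) ≈ 20.70°.

θ_min ≈ 20.70°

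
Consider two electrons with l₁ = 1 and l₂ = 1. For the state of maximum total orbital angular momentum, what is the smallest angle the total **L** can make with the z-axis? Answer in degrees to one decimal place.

Angular momentum addition gives L = |l₁ − l₂|, …, l₁ + l₂.
Allowed values: L = 0, 1, 2.
The maximum is L = 2, with |L_tot| = ℏ√(2·3) = √6 ℏ.
The minimum angle with z is arccos(2/√6) ≈ 35.3°.

θ_min ≈ 35.3°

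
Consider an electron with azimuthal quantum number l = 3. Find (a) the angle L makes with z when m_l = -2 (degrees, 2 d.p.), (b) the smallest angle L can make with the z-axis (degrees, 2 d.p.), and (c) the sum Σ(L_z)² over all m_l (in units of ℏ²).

θ(m_l=-2) ≈ 125.26°; θ_min ≈ 30.00°; Σ(L_z)² = 28 ℏ²

For m_l = -2: cos θ = -2/√12, θ ≈ 125.26°.
cos θ_min = 3/√12, so θ_min ≈ 30.00°.
Σ m_l² = 28, so Σ(L_z)² = 28 ℏ².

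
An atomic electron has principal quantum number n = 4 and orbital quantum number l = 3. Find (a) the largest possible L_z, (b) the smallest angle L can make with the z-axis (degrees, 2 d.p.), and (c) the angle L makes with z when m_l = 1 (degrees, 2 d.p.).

L_z,max = 3ℏ; θ_min ≈ 30.00°; θ(m_l=1) ≈ 73.22°

L_z,max = lℏ = 3ℏ.
cos θ_min = 3/√12, so θ_min ≈ 30.00°.
For m_l = 1: cos θ = 1/√12, θ ≈ 73.22°.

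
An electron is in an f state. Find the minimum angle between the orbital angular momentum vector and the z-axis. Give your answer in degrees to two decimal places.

θ_min ≈ 30.00°

F corresponds to l = 3.
|L|² = l(l+1)ℏ² = 12ℏ², so |L| = 2√3 ℏ.
The smallest angle corresponds to the largest L_z, i.e. m_l = l = 3, giving L_z = 3ℏ.
cos θ_min = 3/√12, so θ_min ≈ 30.00°.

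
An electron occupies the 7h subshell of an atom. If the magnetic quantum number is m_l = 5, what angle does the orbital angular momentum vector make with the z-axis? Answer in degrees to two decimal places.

θ ≈ 24.09°

7h means n = 7, l = 5.
|L| = √(l(l+1)) ℏ = √30 ℏ.
L_z = m_l ℏ = 5ℏ.
cos θ = L_z/|L| = 5/√30, so θ ≈ 24.09°.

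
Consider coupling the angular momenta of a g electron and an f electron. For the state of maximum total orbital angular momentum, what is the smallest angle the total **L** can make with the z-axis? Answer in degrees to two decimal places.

By the triangle rule, |l₁ − l₂| ≤ L ≤ l₁ + l₂.
Allowed values: L = 1, 2, 3, 4, 5, 6, 7.
The maximum is L = 7, with |L_tot| = ℏ√(7·8) = 2√14 ℏ.
The minimum angle with z is arccos(7/√56) ≈ 20.70°.

θ_min ≈ 20.70°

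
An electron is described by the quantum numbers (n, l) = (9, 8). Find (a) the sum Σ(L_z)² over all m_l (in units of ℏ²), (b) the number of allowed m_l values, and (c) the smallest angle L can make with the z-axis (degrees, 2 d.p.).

Σ m_l² = 408, so Σ(L_z)² = 408 ℏ².
There are 2l+1 = 17 values of m_l.
cos θ_min = 8/√72, so θ_min ≈ 19.47°.

Σ(L_z)² = 408 ℏ²; 17 values; θ_min ≈ 19.47°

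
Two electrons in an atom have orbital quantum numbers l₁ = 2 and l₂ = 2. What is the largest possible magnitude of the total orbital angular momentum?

|L_tot|_max = 2√5 ℏ ≈ 4.472ℏ

L runs from |2 − 2| = 0 to 2 + 2 = 4.
So L can be 0, 1, 2, 3, 4.
The largest magnitude corresponds to L = 4: |L_tot| = ℏ√(4·5) = 2√5 ℏ.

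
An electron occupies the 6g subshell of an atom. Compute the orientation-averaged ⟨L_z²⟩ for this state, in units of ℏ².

The 6g subshell has l = 4.
The allowed m_l values are -4, -3, -2, -1, 0, 1, 2, 3, 4.
⟨L_z²⟩ = ℏ²·(Σ m_l²)/(2l+1) = ℏ²·60/9 = 6.667ℏ².

⟨L_z²⟩ = 6.667 ℏ²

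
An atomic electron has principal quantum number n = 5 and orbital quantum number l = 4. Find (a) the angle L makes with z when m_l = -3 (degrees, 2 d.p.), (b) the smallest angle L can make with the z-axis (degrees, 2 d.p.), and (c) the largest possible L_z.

For m_l = -3: cos θ = -3/√20, θ ≈ 132.13°.
cos θ_min = 4/√20, so θ_min ≈ 26.57°.
L_z,max = lℏ = 4ℏ.

θ(m_l=-3) ≈ 132.13°; θ_min ≈ 26.57°; L_z,max = 4ℏ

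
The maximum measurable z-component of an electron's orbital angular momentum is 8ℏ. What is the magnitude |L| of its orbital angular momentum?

Since max m_l = l, l = 8.
|L| = √(l(l+1)) ℏ = 6√2 ℏ.

|L| = 6√2 ℏ ≈ 8.485ℏ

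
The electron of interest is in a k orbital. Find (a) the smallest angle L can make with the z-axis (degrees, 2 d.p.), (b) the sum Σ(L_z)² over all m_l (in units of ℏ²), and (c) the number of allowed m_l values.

For a k orbital, l = 7.
cos θ_min = 7/√56, so θ_min ≈ 20.70°.
Σ m_l² = 280, so Σ(L_z)² = 280 ℏ².
There are 2l+1 = 15 values of m_l.

θ_min ≈ 20.70°; Σ(L_z)² = 280 ℏ²; 15 values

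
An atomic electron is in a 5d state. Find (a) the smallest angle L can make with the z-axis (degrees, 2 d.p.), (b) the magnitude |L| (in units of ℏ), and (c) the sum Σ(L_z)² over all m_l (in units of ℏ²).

5d means n = 5, l = 2.
cos θ_min = 2/√6, so θ_min ≈ 35.26°.
|L| = ℏ√(2·3) = √6 ℏ ≈ 2.449ℏ.
Σ m_l² = 10, so Σ(L_z)² = 10 ℏ².

θ_min ≈ 35.26°; |L| = √6 ℏ ≈ 2.449ℏ; Σ(L_z)² = 10 ℏ²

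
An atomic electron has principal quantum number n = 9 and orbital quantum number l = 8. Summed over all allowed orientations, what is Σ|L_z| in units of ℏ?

Σ|L_z| = 72 ℏ

m_l ∈ {-8, -7, -6, -5, -4, -3, -2, -1, 0, 1, 2, 3, 4, 5, 6, 7, 8}.
Σ|m_l| = l(l+1) = 72.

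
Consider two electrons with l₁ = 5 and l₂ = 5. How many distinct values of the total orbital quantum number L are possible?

11

The total orbital quantum number L ranges from |l₁ − l₂| to l₁ + l₂ in integer steps.
Allowed values: L = 0, 1, 2, 3, 4, 5, 6, 7, 8, 9, 10.
That is 11 values.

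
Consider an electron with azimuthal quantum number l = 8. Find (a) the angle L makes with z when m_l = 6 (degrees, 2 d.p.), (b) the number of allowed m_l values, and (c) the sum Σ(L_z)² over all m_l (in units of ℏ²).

For m_l = 6: cos θ = 6/√72, θ ≈ 45.00°.
There are 2l+1 = 17 values of m_l.
Σ m_l² = 408, so Σ(L_z)² = 408 ℏ².

θ(m_l=6) ≈ 45.00°; 17 values; Σ(L_z)² = 408 ℏ²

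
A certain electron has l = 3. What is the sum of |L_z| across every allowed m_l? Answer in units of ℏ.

m_l runs from −3 to 3, i.e. {-3, -2, -1, 0, 1, 2, 3}.
Σ|m_l| = 2(1+2+…+3) = 12.

Σ|L_z| = 12 ℏ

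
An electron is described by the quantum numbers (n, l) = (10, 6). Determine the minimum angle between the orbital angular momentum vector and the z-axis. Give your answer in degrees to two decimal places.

θ_min ≈ 22.21°

|L| = √(l(l+1)) ℏ = √42 ℏ.
The smallest angle corresponds to the largest L_z, i.e. m_l = l = 6, giving L_z = 6ℏ.
cos θ_min = 6/√42, so θ_min ≈ 22.21°.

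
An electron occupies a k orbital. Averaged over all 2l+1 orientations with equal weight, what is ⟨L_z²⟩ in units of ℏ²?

For a k orbital, l = 7.
The allowed m_l values are -7, -6, -5, -4, -3, -2, -1, 0, 1, 2, 3, 4, 5, 6, 7.
⟨L_z²⟩ = ℏ²·l(l+1)/3 = 18.67ℏ².

⟨L_z²⟩ = 18.67 ℏ²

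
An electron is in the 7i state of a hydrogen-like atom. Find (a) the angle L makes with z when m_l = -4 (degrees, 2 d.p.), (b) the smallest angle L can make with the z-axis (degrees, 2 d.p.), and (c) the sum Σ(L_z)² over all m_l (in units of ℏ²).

The 7i subshell has l = 6.
For m_l = -4: cos θ = -4/√42, θ ≈ 128.11°.
cos θ_min = 6/√42, so θ_min ≈ 22.21°.
Σ m_l² = 182, so Σ(L_z)² = 182 ℏ².

θ(m_l=-4) ≈ 128.11°; θ_min ≈ 22.21°; Σ(L_z)² = 182 ℏ²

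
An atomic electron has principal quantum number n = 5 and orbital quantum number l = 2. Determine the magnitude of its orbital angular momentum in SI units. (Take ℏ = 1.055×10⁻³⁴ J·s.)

|L| = 2.584×10⁻³⁴ J·s

|L| = ℏ√(l(l+1)) = ℏ√(2·3) = √6 ℏ
Numerically, |L| = 2.449 × (1.055×10⁻³⁴ J·s) = 2.584×10⁻³⁴ J·s.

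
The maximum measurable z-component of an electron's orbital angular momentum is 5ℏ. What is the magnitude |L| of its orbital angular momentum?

|L| = √30 ℏ ≈ 5.477ℏ

Since max m_l = l, l = 5.
Then |L| = ℏ√(5·6) = √30 ℏ.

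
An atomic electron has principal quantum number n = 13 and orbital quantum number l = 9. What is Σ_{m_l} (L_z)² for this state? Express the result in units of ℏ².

m_l ∈ {-9, -8, -7, -6, -5, -4, -3, -2, -1, 0, 1, 2, 3, 4, 5, 6, 7, 8, 9}.
Σ m_l² = 2·(1 + 4 + 9 + 16 + 25 + 36 + 49 + 64 + 81) = 570.

Σ(L_z)² = 570 ℏ²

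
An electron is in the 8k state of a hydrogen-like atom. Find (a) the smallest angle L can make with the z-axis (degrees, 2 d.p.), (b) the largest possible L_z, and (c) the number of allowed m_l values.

θ_min ≈ 20.70°; L_z,max = 7ℏ; 15 values

The 8k subshell has l = 7.
cos θ_min = 7/√56, so θ_min ≈ 20.70°.
L_z,max = lℏ = 7ℏ.
There are 2l+1 = 15 values of m_l.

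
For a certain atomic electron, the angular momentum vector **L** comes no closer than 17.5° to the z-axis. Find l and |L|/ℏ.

l = 10, |L| = √110 ℏ ≈ 10.488ℏ

At minimum angle, m_l = l, so cos θ = l/√(l(l+1)); cos²θ = l/(l+1) = 0.9096.
Thus l = 0.9096/(1 − 0.9096) ≈ 10.
Then |L| = ℏ√(10·11) = √110 ℏ.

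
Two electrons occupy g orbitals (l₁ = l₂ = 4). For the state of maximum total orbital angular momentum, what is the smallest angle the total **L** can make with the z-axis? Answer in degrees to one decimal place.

θ_min ≈ 19.5°

By the triangle rule, |l₁ − l₂| ≤ L ≤ l₁ + l₂.
L ∈ {0, 1, 2, 3, 4, 5, 6, 7, 8}.
The maximum is L = 8, with |L_tot| = ℏ√(8·9) = 6√2 ℏ.
The minimum angle with z is arccos(8/√72) ≈ 19.5°.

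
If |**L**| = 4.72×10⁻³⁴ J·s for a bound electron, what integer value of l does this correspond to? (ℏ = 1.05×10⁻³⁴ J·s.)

In units of ℏ, |L| ≈ 4.495.
(|L|/ℏ)² = l(l+1) ≈ 20.21 ⇒ l = 4.

l = 4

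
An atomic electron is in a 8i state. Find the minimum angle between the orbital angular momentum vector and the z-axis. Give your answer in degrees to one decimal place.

θ_min ≈ 22.2°

For 8i, l = 6.
|L| = √(l(l+1)) ℏ = √42 ℏ.
The smallest angle corresponds to the largest L_z, i.e. m_l = l = 6, giving L_z = 6ℏ.
cos θ_min = 6/√42, so θ_min ≈ 22.2°.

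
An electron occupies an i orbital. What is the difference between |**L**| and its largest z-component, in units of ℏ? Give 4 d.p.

|L| − L_z,max ≈ 0.4807ℏ

An i state has l = 6.
|L| = √42 ℏ ≈ 6.4807ℏ, while L_z,max = lℏ = 6ℏ.
The difference is (√42 − 6)ℏ ≈ 0.4807ℏ.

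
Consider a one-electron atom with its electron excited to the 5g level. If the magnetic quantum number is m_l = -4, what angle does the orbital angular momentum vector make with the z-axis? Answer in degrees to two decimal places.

θ ≈ 153.43°

The 5g level has l = 4.
|L|² = l(l+1)ℏ² = 20ℏ², so |L| = 2√5 ℏ.
L_z = m_l ℏ = −4ℏ.
cos θ = L_z/|L| = -4/√20, so θ ≈ 153.43°.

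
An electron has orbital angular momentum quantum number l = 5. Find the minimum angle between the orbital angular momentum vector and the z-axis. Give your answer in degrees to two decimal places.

θ_min ≈ 24.09°

|L| = √(l(l+1)) ℏ = √30 ℏ.
The smallest angle corresponds to the largest L_z, i.e. m_l = l = 5, giving L_z = 5ℏ.
cos θ_min = 5/√30, so θ_min ≈ 24.09°.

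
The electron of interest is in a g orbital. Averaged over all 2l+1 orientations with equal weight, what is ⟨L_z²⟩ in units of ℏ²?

⟨L_z²⟩ = 6.667 ℏ²

The letter g corresponds to l = 4.
The allowed m_l values are -4, -3, -2, -1, 0, 1, 2, 3, 4.
⟨L_z²⟩ = ℏ²·(Σ m_l²)/(2l+1) = ℏ²·60/9 = 6.667ℏ².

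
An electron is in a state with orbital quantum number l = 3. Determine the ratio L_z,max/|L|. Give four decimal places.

L_z,max/|L| = 0.8660

|L| = 2√3 ℏ ≈ 3.4641ℏ, while L_z,max = lℏ = 3ℏ.
L_z,max/|L| = 3/√12 = 0.8660.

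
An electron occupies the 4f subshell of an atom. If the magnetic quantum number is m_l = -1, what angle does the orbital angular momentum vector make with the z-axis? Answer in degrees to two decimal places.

For 4f, l = 3.
|L| = ℏ√(l(l+1)) = 2√3 ℏ.
L_z = m_l ℏ = −1ℏ.
cos θ = L_z/|L| = -1/√12, so θ ≈ 106.78°.

θ ≈ 106.78°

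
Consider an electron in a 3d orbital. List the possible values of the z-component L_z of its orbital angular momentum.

The 3d subshell has l = 2.
L_z = m_l ℏ with m_l ranging from −l to +l in integer steps.
For l = 2: m_l ∈ {-2, -1, 0, 1, 2}.

L_z ∈ {−2ℏ, −ℏ, 0, ℏ, 2ℏ}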